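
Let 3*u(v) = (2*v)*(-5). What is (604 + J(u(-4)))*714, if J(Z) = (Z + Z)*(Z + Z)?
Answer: 2816968/3 ≈ 9.3899e+5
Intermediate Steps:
u(v) = -10*v/3 (u(v) = ((2*v)*(-5))/3 = (-10*v)/3 = -10*v/3)
J(Z) = 4*Z² (J(Z) = (2*Z)*(2*Z) = 4*Z²)
(604 + J(u(-4)))*714 = (604 + 4*(-10/3*(-4))²)*714 = (604 + 4*(40/3)²)*714 = (604 + 4*(1600/9))*714 = (604 + 6400/9)*714 = (11836/9)*714 = 2816968/3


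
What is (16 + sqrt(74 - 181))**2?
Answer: (16 + I*sqrt(107))**2 ≈ 149.0 + 331.01*I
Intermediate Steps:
(16 + sqrt(74 - 181))**2 = (16 + sqrt(-107))**2 = (16 + I*sqrt(107))**2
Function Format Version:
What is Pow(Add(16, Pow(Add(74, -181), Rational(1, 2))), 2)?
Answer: Pow(Add(16, Mul(I, Pow(107, Rational(1, 2)))), 2) ≈ Add(149.00, Mul(331.01, I))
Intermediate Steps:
Pow(Add(16, Pow(Add(74, -181), Rational(1, 2))), 2) = Pow(Add(16, Pow(-107, Rational(1, 2))), 2) = Pow(Add(16, Mul(I, Pow(107, Rational(1, 2)))), 2)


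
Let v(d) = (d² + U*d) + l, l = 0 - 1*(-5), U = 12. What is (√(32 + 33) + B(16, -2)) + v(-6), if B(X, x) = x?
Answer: -33 + √65 ≈ -24.938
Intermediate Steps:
l = 5 (l = 0 + 5 = 5)
v(d) = 5 + d² + 12*d (v(d) = (d² + 12*d) + 5 = 5 + d² + 12*d)
(√(32 + 33) + B(16, -2)) + v(-6) = (√(32 + 33) - 2) + (5 + (-6)² + 12*(-6)) = (√65 - 2) + (5 + 36 - 72) = (-2 + √65) - 31 = -33 + √65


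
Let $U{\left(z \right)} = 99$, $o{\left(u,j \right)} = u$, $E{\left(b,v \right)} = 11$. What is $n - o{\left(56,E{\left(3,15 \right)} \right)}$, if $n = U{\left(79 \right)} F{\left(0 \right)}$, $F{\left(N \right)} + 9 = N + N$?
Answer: $-947$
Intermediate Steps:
$F{\left(N \right)} = -9 + 2 N$ ($F{\left(N \right)} = -9 + \left(N + N\right) = -9 + 2 N$)
$n = -891$ ($n = 99 \left(-9 + 2 \cdot 0\right) = 99 \left(-9 + 0\right) = 99 \left(-9\right) = -891$)
$n - o{\left(56,E{\left(3,15 \right)} \right)} = -891 - 56 = -947$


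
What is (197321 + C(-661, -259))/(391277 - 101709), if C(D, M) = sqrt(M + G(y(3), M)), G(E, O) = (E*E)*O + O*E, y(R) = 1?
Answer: 197321/289568 + I*sqrt(777)/289568 ≈ 0.68143 + 9.6263e-5*I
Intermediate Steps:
G(E, O) = E*O + O*E**2 (G(E, O) = E**2*O + E*O = O*E**2 + E*O = E*O + O*E**2)
C(D, M) = sqrt(3)*sqrt(M) (C(D, M) = sqrt(M + 1*M*(1 + 1)) = sqrt(M + 1*M*2) = sqrt(M + 2*M) = sqrt(3*M) = sqrt(3)*sqrt(M))
(197321 + C(-661, -259))/(391277 - 101709) = (197321 + sqrt(3)*sqrt(-259))/(391277 - 101709) = (197321 + sqrt(3)*(I*sqrt(259)))/289568 = (197321 + I*sqrt(777))*(1/289568) = 197321/289568 + I*sqrt(777)/289568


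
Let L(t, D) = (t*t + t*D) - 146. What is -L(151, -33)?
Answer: -17672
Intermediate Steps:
L(t, D) = -146 + t**2 + D*t (L(t, D) = (t**2 + D*t) - 146 = -146 + t**2 + D*t)
-L(151, -33) = -(-146 + 151**2 - 33*151) = -(-146 + 22801 - 4983) = -1*17672 = -17672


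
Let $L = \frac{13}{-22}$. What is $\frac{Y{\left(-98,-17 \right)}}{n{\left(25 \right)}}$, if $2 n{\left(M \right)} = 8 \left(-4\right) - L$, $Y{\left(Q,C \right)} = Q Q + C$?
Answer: $- \frac{421828}{691} \approx -610.46$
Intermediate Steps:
$L = - \frac{13}{22}$ ($L = 13 \left(- \frac{1}{22}\right) = - \frac{13}{22} \approx -0.59091$)
$Y{\left(Q,C \right)} = C + Q^{2}$ ($Y{\left(Q,C \right)} = Q^{2} + C = C + Q^{2}$)
$n{\left(M \right)} = - \frac{691}{44}$ ($n{\left(M \right)} = \frac{8 \left(-4\right) - - \frac{13}{22}}{2} = \frac{-32 + \frac{13}{22}}{2} = \frac{1}{2} \left(- \frac{691}{22}\right) = - \frac{691}{44}$)
$\frac{Y{\left(-98,-17 \right)}}{n{\left(25 \right)}} = \frac{-17 + \left(-98\right)^{2}}{- \frac{691}{44}} = \left(-17 + 9604\right) \left(- \frac{44}{691}\right) = 9587 \left(- \frac{44}{691}\right) = - \frac{421828}{691}$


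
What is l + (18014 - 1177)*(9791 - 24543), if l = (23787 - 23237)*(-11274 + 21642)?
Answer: -242677024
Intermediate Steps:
l = 5702400 (l = 550*10368 = 5702400)
l + (18014 - 1177)*(9791 - 24543) = 5702400 + (18014 - 1177)*(9791 - 24543) = 5702400 + 16837*(-14752) = 5702400 - 248379424 = -242677024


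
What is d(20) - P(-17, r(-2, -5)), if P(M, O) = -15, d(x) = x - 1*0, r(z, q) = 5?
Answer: 35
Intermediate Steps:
d(x) = x (d(x) = x + 0 = x)
d(20) - P(-17, r(-2, -5)) = 20 - 1*(-15) = 20 + 15 = 35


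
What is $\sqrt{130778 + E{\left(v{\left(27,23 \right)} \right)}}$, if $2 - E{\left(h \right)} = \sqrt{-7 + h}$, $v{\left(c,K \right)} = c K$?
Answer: $\sqrt{130780 - \sqrt{614}} \approx 361.6$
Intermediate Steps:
$v{\left(c,K \right)} = K c$
$E{\left(h \right)} = 2 - \sqrt{-7 + h}$
$\sqrt{130778 + E{\left(v{\left(27,23 \right)} \right)}} = \sqrt{130778 + \left(2 - \sqrt{-7 + 23 \cdot 27}\right)} = \sqrt{130778 + \left(2 - \sqrt{-7 + 621}\right)} = \sqrt{130778 + \left(2 - \sqrt{614}\right)} = \sqrt{130780 - \sqrt{614}}$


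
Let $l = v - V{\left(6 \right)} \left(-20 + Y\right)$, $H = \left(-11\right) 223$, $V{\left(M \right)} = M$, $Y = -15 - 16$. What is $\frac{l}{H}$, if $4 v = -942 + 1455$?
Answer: $- \frac{1737}{9812} \approx -0.17703$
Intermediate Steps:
$Y = -31$
$v = \frac{513}{4}$ ($v = \frac{-942 + 1455}{4} = \frac{1}{4} \cdot 513 = \frac{513}{4} \approx 128.25$)
$H = -2453$
$l = \frac{1737}{4}$ ($l = \frac{513}{4} - 6 \left(-20 - 31\right) = \frac{513}{4} - 6 \left(-51\right) = \frac{513}{4} - -306 = \frac{513}{4} + 306 = \frac{1737}{4} \approx 434.25$)
$\frac{l}{H} = \frac{1737}{4 \left(-2453\right)} = \frac{1737}{4} \left(- \frac{1}{2453}\right) = - \frac{1737}{9812}$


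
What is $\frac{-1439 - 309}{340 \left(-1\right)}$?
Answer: $\frac{437}{85} \approx 5.1412$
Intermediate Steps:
$\frac{-1439 - 309}{340 \left(-1\right)} = - \frac{1748}{-340} = \left(-1748\right) \left(- \frac{1}{340}\right) = \frac{437}{85}$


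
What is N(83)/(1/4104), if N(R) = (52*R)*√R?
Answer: 17712864*√83 ≈ 1.6137e+8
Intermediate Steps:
N(R) = 52*R^(3/2)
N(83)/(1/4104) = (52*83^(3/2))/(1/4104) = (52*(83*√83))/(1/4104) = (4316*√83)*4104 = 17712864*√83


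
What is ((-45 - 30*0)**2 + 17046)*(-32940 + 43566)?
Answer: 202648446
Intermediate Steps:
((-45 - 30*0)**2 + 17046)*(-32940 + 43566) = ((-45 + 0)**2 + 17046)*10626 = ((-45)**2 + 17046)*10626 = (2025 + 17046)*10626 = 19071*10626 = 202648446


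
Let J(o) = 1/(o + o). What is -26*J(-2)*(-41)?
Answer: -533/2 ≈ -266.50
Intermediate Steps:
J(o) = 1/(2*o)
-26*J(-2)*(-41) = -13/(-2)*(-41) = -13*(-1)/2*(-41) = -26*(-¼)*(-41) = (13/2)*(-41) = -533/2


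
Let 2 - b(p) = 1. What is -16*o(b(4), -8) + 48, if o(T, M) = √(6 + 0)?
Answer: 48 - 16*√6 ≈ 8.8082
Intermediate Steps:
b(p) = 1 (b(p) = 2 - 1*1 = 2 - 1 = 1)
o(T, M) = √6
-16*o(b(4), -8) + 48 = -16*√6 + 48 = 48 - 16*√6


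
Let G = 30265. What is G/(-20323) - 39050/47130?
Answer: -222000260/95782299 ≈ -2.3178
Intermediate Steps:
G/(-20323) - 39050/47130 = 30265/(-20323) - 39050/47130 = 30265*(-1/20323) - 39050*1/47130 = -30265/20323 - 3905/4713 = -222000260/95782299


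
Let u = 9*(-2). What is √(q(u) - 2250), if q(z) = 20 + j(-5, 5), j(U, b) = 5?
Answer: 5*I*√89 ≈ 47.17*I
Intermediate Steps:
u = -18
q(z) = 25 (q(z) = 20 + 5 = 25)
√(q(u) - 2250) = √(25 - 2250) = √(-2225) = 5*I*√89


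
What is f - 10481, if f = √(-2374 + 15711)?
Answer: -10481 + √13337 ≈ -10366.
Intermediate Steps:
f = √13337 ≈ 115.49
f - 10481 = √13337 - 10481 = -10481 + √13337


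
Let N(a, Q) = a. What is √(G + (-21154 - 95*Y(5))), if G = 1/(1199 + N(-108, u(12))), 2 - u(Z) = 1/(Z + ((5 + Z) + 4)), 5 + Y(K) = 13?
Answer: I*√26083816743/1091 ≈ 148.03*I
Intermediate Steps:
Y(K) = 8 (Y(K) = -5 + 13 = 8)
u(Z) = 2 - 1/(9 + 2*Z) (u(Z) = 2 - 1/(Z + ((5 + Z) + 4)) = 2 - 1/(Z + (9 + Z)) = 2 - 1/(9 + 2*Z))
G = 1/1091 (G = 1/(1199 - 108) = 1/1091 ≈ 0.00091659)
√(G + (-21154 - 95*Y(5))) = √(1/1091 + (-21154 - 95*8)) = √(1/1091 + (-21154 - 760)) = √(1/1091 - 21914) = √(-23908173/1091) = I*√26083816743/1091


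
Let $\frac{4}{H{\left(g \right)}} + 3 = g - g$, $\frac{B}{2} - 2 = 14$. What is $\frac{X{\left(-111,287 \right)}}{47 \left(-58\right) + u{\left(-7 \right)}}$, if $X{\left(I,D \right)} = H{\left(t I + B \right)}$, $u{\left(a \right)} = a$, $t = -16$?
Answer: $\frac{4}{8199} \approx 0.00048786$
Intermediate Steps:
$B = 32$ ($B = 4 + 2 \cdot 14 = 4 + 28 = 32$)
$H{\left(g \right)} = - \frac{4}{3}$ ($H{\left(g \right)} = \frac{4}{-3 + \left(g - g\right)} = \frac{4}{-3 + 0} = \frac{4}{-3} = 4 \left(- \frac{1}{3}\right) = - \frac{4}{3}$)
$X{\left(I,D \right)} = - \frac{4}{3}$
$\frac{X{\left(-111,287 \right)}}{47 \left(-58\right) + u{\left(-7 \right)}} = - \frac{4}{3 \left(47 \left(-58\right) - 7\right)} = - \frac{4}{3 \left(-2726 - 7\right)} = - \frac{4}{3 \left(-2733\right)} = \left(- \frac{4}{3}\right) \left(- \frac{1}{2733}\right) = \frac{4}{8199}$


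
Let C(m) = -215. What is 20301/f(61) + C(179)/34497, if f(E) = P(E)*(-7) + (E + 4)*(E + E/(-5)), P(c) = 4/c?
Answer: 4742016073/741547512 ≈ 6.3948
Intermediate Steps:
f(E) = -28/E + 4*E*(4 + E)/5 (f(E) = (4/E)*(-7) + (E + 4)*(E + E/(-5)) = -28/E + (4 + E)*(E + E*(-⅕)) = -28/E + (4 + E)*(E - E/5) = -28/E + (4 + E)*(4*E/5) = -28/E + 4*E*(4 + E)/5)
20301/f(61) + C(179)/34497 = 20301/(((⅘)*(-35 + 61²*(4 + 61))/61)) - 215/34497 = 20301/(((⅘)*(1/61)*(-35 + 3721*65))) - 215*1/34497 = 20301/(((⅘)*(1/61)*(-35 + 241865))) - 215/34497 = 20301/(((⅘)*(1/61)*241830)) - 215/34497 = 20301/(193464/61) - 215/34497 = 20301*(61/193464) - 215/34497 = 412787/64488 - 215/34497 = 4742016073/741547512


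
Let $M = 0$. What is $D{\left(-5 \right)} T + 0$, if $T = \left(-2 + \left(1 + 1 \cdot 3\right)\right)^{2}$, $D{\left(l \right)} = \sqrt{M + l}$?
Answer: $4 i \sqrt{5} \approx 8.9443 i$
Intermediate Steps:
$D{\left(l \right)} = \sqrt{l}$ ($D{\left(l \right)} = \sqrt{0 + l} = \sqrt{l}$)
$T = 4$ ($T = \left(-2 + \left(1 + 3\right)\right)^{2} = \left(-2 + 4\right)^{2} = 2^{2} = 4$)
$D{\left(-5 \right)} T + 0 = \sqrt{-5} \cdot 4 + 0 = i \sqrt{5} \cdot 4 + 0 = 4 i \sqrt{5} + 0 = 4 i \sqrt{5}$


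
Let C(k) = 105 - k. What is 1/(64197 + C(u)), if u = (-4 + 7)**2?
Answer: 1/64293 ≈ 1.5554e-5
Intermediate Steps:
u = 9 (u = 3**2 = 9)
1/(64197 + C(u)) = 1/(64197 + (105 - 1*9)) = 1/(64197 + (105 - 9)) = 1/(64197 + 96) = 1/64293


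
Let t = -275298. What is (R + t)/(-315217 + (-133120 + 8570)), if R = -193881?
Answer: 52131/48863 ≈ 1.0669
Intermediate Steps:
(R + t)/(-315217 + (-133120 + 8570)) = (-193881 - 275298)/(-315217 + (-133120 + 8570)) = -469179/(-315217 - 124550) = -469179/(-439767) = -469179*(-1/439767) = 52131/48863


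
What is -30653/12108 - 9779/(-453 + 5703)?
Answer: -6650771/1513500 ≈ -4.3943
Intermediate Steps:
-30653/12108 - 9779/(-453 + 5703) = -30653*1/12108 - 9779/5250 = -30653/12108 - 9779*1/5250 = -30653/12108 - 1397/750 = -6650771/1513500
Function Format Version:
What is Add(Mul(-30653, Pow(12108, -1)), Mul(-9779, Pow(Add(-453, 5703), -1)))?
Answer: Rational(-6650771, 1513500) ≈ -4.3943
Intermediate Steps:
Add(Mul(-30653, Pow(12108, -1)), Mul(-9779, Pow(Add(-453, 5703), -1))) = Add(Mul(-30653, Rational(1, 12108)), Mul(-9779, Pow(5250, -1))) = Add(Rational(-30653, 12108), Mul(-9779, Rational(1, 5250))) = Add(Rational(-30653, 12108), Rational(-1397, 750)) = Rational(-6650771, 1513500)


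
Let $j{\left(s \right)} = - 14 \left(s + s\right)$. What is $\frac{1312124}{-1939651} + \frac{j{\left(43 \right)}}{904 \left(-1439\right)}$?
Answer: $- \frac{426137259585}{630801660314} \approx -0.67555$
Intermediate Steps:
$j{\left(s \right)} = - 28 s$ ($j{\left(s \right)} = - 14 \cdot 2 s = - 28 s$)
$\frac{1312124}{-1939651} + \frac{j{\left(43 \right)}}{904 \left(-1439\right)} = \frac{1312124}{-1939651} + \frac{\left(-28\right) 43}{904 \left(-1439\right)} = 1312124 \left(- \frac{1}{1939651}\right) - \frac{1204}{-1300856} = - \frac{1312124}{1939651} - - \frac{301}{325214} = - \frac{1312124}{1939651} + \frac{301}{325214} = - \frac{426137259585}{630801660314}$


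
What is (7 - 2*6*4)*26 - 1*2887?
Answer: -3953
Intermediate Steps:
(7 - 2*6*4)*26 - 1*2887 = (7 - 12*4)*26 - 2887 = (7 - 48)*26 - 2887 = -41*26 - 2887 = -1066 - 2887 = -3953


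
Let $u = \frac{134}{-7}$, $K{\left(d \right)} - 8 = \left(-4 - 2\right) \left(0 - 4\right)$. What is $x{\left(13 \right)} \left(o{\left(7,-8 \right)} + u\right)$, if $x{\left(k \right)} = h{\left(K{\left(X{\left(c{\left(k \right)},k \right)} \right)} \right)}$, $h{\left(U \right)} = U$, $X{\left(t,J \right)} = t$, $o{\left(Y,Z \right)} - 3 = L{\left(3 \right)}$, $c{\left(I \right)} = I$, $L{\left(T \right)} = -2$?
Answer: $- \frac{4064}{7} \approx -580.57$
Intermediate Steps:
$o{\left(Y,Z \right)} = 1$ ($o{\left(Y,Z \right)} = 3 - 2 = 1$)
$K{\left(d \right)} = 32$ ($K{\left(d \right)} = 8 + \left(-4 - 2\right) \left(0 - 4\right) = 8 - -24 = 8 + 24 = 32$)
$u = - \frac{134}{7}$ ($u = 134 \left(- \frac{1}{7}\right) = - \frac{134}{7} \approx -19.143$)
$x{\left(k \right)} = 32$
$x{\left(13 \right)} \left(o{\left(7,-8 \right)} + u\right) = 32 \left(1 - \frac{134}{7}\right) = 32 \left(- \frac{127}{7}\right) = - \frac{4064}{7}$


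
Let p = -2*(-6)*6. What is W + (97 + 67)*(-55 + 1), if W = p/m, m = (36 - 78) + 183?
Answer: -416208/47 ≈ -8855.5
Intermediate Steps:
m = 141 (m = -42 + 183 = 141)
p = 72 (p = 12*6 = 72)
W = 24/47 (W = 72/141 = 72*(1/141) = 24/47 ≈ 0.51064)
W + (97 + 67)*(-55 + 1) = 24/47 + (97 + 67)*(-55 + 1) = 24/47 + 164*(-54) = 24/47 - 8856 = -416208/47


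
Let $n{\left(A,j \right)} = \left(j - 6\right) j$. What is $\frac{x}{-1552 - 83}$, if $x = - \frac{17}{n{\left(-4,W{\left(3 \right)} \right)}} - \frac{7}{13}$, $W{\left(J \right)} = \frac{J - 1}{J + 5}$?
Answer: $- \frac{225}{32591} \approx -0.0069037$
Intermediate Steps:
$W{\left(J \right)} = \frac{-1 + J}{5 + J}$
$n{\left(A,j \right)} = j \left(-6 + j\right)$ ($n{\left(A,j \right)} = \left(j - 6\right) j = \left(-6 + j\right) j = j \left(-6 + j\right)$)
$x = \frac{3375}{299}$ ($x = - \frac{17}{\frac{-1 + 3}{5 + 3} \left(-6 + \frac{-1 + 3}{5 + 3}\right)} - \frac{7}{13} = - \frac{17}{\frac{1}{8} \cdot 2 \left(-6 + \frac{1}{8} \cdot 2\right)} - \frac{7}{13} = - \frac{17}{\frac{1}{4} \left(-6 + \frac{1}{4}\right)} - \frac{7}{13} = - \frac{17}{\frac{1}{4} \left(- \frac{23}{4}\right)} - \frac{7}{13} = - \frac{17}{- \frac{23}{16}} - \frac{7}{13} = \left(-17\right) \left(- \frac{16}{23}\right) - \frac{7}{13} = \frac{272}{23} - \frac{7}{13} = \frac{3375}{299} \approx 11.288$)
$\frac{x}{-1552 - 83} = \frac{1}{-1552 - 83} \cdot \frac{3375}{299} = \frac{1}{-1635} \cdot \frac{3375}{299} = \left(- \frac{1}{1635}\right) \frac{3375}{299} = - \frac{225}{32591}$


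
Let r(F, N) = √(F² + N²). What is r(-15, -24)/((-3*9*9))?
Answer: -√89/81 ≈ -0.11647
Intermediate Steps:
r(-15, -24)/((-3*9*9)) = √((-15)² + (-24)²)/((-3*9*9)) = √(225 + 576)/((-27*9)) = √801/(-243) = (3*√89)*(-1/243) = -√89/81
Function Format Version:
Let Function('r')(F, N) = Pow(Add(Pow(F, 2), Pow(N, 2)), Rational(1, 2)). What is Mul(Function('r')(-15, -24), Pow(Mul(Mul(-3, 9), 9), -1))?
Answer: Mul(Rational(-1, 81), Pow(89, Rational(1, 2))) ≈ -0.11647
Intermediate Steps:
Mul(Function('r')(-15, -24), Pow(Mul(Mul(-3, 9), 9), -1)) = Mul(Pow(Add(Pow(-15, 2), Pow(-24, 2)), Rational(1, 2)), Pow(Mul(Mul(-3, 9), 9), -1)) = Mul(Pow(Add(225, 576), Rational(1, 2)), Pow(Mul(-27, 9), -1)) = Mul(Pow(801, Rational(1, 2)), Pow(-243, -1)) = Mul(Mul(3, Pow(89, Rational(1, 2))), Rational(-1, 243)) = Mul(Rational(-1, 81), Pow(89, Rational(1, 2)))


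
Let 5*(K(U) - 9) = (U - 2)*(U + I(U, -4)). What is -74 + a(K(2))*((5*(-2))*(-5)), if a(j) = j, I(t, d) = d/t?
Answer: 376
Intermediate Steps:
K(U) = 9 + (-2 + U)*(U - 4/U)/5 (K(U) = 9 + ((U - 2)*(U - 4/U))/5 = 9 + ((-2 + U)*(U - 4/U))/5 = 9 + (-2 + U)*(U - 4/U)/5)
-74 + a(K(2))*((5*(-2))*(-5)) = -74 + ((⅕)*(8 + 2*(41 + 2² - 2*2))/2)*((5*(-2))*(-5)) = -74 + ((⅕)*(½)*(8 + 2*(41 + 4 - 4)))*(-10*(-5)) = -74 + ((⅕)*(½)*(8 + 2*41))*50 = -74 + ((⅕)*(½)*(8 + 82))*50 = -74 + ((⅕)*(½)*90)*50 = -74 + 9*50 = -74 + 450 = 376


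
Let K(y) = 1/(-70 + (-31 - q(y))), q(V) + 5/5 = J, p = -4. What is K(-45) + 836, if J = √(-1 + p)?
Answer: 1672816/2001 + I*√5/10005 ≈ 835.99 + 0.0002235*I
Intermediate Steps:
J = I*√5 (J = √(-1 - 4) = √(-5) = I*√5 ≈ 2.2361*I)
q(V) = -1 + I*√5
K(y) = 1/(-100 - I*√5) (K(y) = 1/(-70 + (-31 - (-1 + I*√5))) = 1/(-70 + (-31 + (1 - I*√5))) = 1/(-70 + (-30 - I*√5)) = 1/(-100 - I*√5))
K(-45) + 836 = I/(√5 - 100*I) + 836 = 836 + I/(√5 - 100*I)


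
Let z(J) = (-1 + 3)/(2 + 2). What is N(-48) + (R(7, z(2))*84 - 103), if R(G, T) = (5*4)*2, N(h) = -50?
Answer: 3207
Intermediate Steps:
z(J) = ½ (z(J) = 2/4 = 2*(¼) = ½)
R(G, T) = 40 (R(G, T) = 20*2 = 40)
N(-48) + (R(7, z(2))*84 - 103) = -50 + (40*84 - 103) = -50 + (3360 - 103) = -50 + 3257 = 3207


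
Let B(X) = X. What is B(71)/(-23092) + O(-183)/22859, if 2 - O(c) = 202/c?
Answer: -283890731/96598385124 ≈ -0.0029389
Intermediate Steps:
O(c) = 2 - 202/c
B(71)/(-23092) + O(-183)/22859 = 71/(-23092) + (2 - 202/(-183))/22859 = 71*(-1/23092) + (2 - 202*(-1/183))*(1/22859) = -71/23092 + (2 + 202/183)*(1/22859) = -71/23092 + (568/183)*(1/22859) = -71/23092 + 568/4183197 = -283890731/96598385124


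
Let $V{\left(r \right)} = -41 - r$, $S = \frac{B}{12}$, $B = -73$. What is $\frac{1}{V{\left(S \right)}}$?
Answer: $- \frac{12}{419} \approx -0.02864$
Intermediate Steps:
$S = - \frac{73}{12} \approx -6.0833$
$\frac{1}{V{\left(S \right)}} = \frac{1}{-41 - - \frac{73}{12}} = \frac{1}{-41 + \frac{73}{12}} = \frac{1}{- \frac{419}{12}} = - \frac{12}{419}$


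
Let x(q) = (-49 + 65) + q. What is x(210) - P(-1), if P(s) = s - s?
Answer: 226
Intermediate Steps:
x(q) = 16 + q
P(s) = 0
x(210) - P(-1) = (16 + 210) - 1*0 = 226 + 0 = 226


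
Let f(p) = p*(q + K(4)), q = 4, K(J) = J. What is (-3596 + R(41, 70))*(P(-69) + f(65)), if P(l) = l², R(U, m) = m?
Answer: -18620806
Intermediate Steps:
f(p) = 8*p (f(p) = p*(4 + 4) = p*8 = 8*p)
(-3596 + R(41, 70))*(P(-69) + f(65)) = (-3596 + 70)*((-69)² + 8*65) = -3526*(4761 + 520) = -3526*5281 = -18620806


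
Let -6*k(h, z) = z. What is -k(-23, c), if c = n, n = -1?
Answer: -⅙ ≈ -0.16667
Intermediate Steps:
c = -1
k(h, z) = -z/6
-k(-23, c) = -(-1)*(-1)/6 = -1*⅙ = -⅙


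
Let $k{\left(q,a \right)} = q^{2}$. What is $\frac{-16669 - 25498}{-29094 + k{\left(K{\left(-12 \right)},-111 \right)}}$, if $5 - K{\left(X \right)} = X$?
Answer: $\frac{42167}{28805} \approx 1.4639$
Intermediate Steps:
$K{\left(X \right)} = 5 - X$
$\frac{-16669 - 25498}{-29094 + k{\left(K{\left(-12 \right)},-111 \right)}} = \frac{-16669 - 25498}{-29094 + \left(5 - -12\right)^{2}} = - \frac{42167}{-29094 + \left(5 + 12\right)^{2}} = - \frac{42167}{-29094 + 17^{2}} = - \frac{42167}{-29094 + 289} = - \frac{42167}{-28805} = \left(-42167\right) \left(- \frac{1}{28805}\right) = \frac{42167}{28805}$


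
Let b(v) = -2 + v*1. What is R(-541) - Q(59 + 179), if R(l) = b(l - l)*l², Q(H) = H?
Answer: -585600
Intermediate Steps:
b(v) = -2 + v
R(l) = -2*l² (R(l) = (-2 + (l - l))*l² = (-2 + 0)*l² = -2*l²)
R(-541) - Q(59 + 179) = -2*(-541)² - (59 + 179) = -2*292681 - 1*238 = -585362 - 238 = -585600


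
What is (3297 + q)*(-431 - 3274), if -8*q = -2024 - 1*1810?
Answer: -55964025/4 ≈ -1.3991e+7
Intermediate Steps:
q = 1917/4 (q = -(-2024 - 1*1810)/8 = -(-2024 - 1810)/8 = -⅛*(-3834) = 1917/4 ≈ 479.25)
(3297 + q)*(-431 - 3274) = (3297 + 1917/4)*(-431 - 3274) = (15105/4)*(-3705) = -55964025/4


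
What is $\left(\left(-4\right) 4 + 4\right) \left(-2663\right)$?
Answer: $31956$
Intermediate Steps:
$\left(\left(-4\right) 4 + 4\right) \left(-2663\right) = \left(-16 + 4\right) \left(-2663\right) = \left(-12\right) \left(-2663\right) = 31956$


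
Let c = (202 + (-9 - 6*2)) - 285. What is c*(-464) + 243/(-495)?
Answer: 2654053/55 ≈ 48256.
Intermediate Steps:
c = -104 (c = (202 + (-9 - 12)) - 285 = (202 - 21) - 285 = 181 - 285 = -104)
c*(-464) + 243/(-495) = -104*(-464) + 243/(-495) = 48256 + 243*(-1/495) = 48256 - 27/55 = 2654053/55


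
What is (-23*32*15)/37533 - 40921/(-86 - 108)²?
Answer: -650463111/470863996 ≈ -1.3814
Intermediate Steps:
(-23*32*15)/37533 - 40921/(-86 - 108)² = -736*15*(1/37533) - 40921/((-194)²) = -11040*1/37533 - 40921/37636 = -3680/12511 - 40921*1/37636 = -3680/12511 - 40921/37636 = -650463111/470863996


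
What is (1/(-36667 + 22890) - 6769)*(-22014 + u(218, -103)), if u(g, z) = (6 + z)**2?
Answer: 1175498358970/13777 ≈ 8.5323e+7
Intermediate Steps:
(1/(-36667 + 22890) - 6769)*(-22014 + u(218, -103)) = (1/(-36667 + 22890) - 6769)*(-22014 + (6 - 103)**2) = (1/(-13777) - 6769)*(-22014 + (-97)**2) = (-1/13777 - 6769)*(-22014 + 9409) = -93256514/13777*(-12605) = 1175498358970/13777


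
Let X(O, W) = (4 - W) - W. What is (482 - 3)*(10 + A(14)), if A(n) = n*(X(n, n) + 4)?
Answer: -129330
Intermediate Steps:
X(O, W) = 4 - 2*W
A(n) = n*(8 - 2*n) (A(n) = n*((4 - 2*n) + 4) = n*(8 - 2*n))
(482 - 3)*(10 + A(14)) = (482 - 3)*(10 + 2*14*(4 - 1*14)) = 479*(10 + 2*14*(4 - 14)) = 479*(10 + 2*14*(-10)) = 479*(10 - 280) = 479*(-270) = -129330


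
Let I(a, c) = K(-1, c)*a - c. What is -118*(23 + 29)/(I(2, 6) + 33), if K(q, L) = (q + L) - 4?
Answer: -6136/29 ≈ -211.59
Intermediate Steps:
K(q, L) = -4 + L + q (K(q, L) = (L + q) - 4 = -4 + L + q)
I(a, c) = -c + a*(-5 + c) (I(a, c) = (-4 + c - 1)*a - c = (-5 + c)*a - c = a*(-5 + c) - c = -c + a*(-5 + c))
-118*(23 + 29)/(I(2, 6) + 33) = -118*(23 + 29)/((-1*6 + 2*(-5 + 6)) + 33) = -6136/((-6 + 2*1) + 33) = -6136/((-6 + 2) + 33) = -6136/(-4 + 33) = -6136/29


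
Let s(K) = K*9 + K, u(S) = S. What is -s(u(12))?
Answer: -120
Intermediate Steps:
s(K) = 10*K (s(K) = 9*K + K = 10*K)
-s(u(12)) = -10*12 = -1*120 = -120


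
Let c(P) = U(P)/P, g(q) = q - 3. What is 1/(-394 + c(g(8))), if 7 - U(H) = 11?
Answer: -5/1974 ≈ -0.0025329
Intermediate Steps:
g(q) = -3 + q
U(H) = -4 (U(H) = 7 - 1*11 = 7 - 11 = -4)
c(P) = -4/P
1/(-394 + c(g(8))) = 1/(-394 - 4/(-3 + 8)) = 1/(-394 - 4/5) = 1/(-394 - 4*⅕) = 1/(-394 - ⅘) = 1/(-1974/5) = -5/1974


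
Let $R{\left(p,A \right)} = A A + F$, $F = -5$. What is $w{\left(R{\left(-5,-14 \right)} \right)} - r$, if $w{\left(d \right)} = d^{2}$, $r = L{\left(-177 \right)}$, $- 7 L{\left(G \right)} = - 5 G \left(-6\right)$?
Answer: $\frac{250057}{7} \approx 35722.0$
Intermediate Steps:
$R{\left(p,A \right)} = -5 + A^{2}$ ($R{\left(p,A \right)} = A A - 5 = A^{2} - 5 = -5 + A^{2}$)
$L{\left(G \right)} = - \frac{30 G}{7}$ ($L{\left(G \right)} = - \frac{- 5 G \left(-6\right)}{7} = - \frac{30 G}{7}$)
$r = \frac{5310}{7}$ ($r = \left(- \frac{30}{7}\right) \left(-177\right) = \frac{5310}{7} \approx 758.57$)
$w{\left(R{\left(-5,-14 \right)} \right)} - r = \left(-5 + \left(-14\right)^{2}\right)^{2} - \frac{5310}{7} = \left(-5 + 196\right)^{2} - \frac{5310}{7} = 191^{2} - \frac{5310}{7} = 36481 - \frac{5310}{7} = \frac{250057}{7}$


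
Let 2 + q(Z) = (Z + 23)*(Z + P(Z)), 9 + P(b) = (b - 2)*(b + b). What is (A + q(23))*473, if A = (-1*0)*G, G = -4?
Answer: 21321894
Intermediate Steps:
P(b) = -9 + 2*b*(-2 + b) (P(b) = -9 + (b - 2)*(b + b) = -9 + (-2 + b)*(2*b) = -9 + 2*b*(-2 + b))
q(Z) = -2 + (23 + Z)*(-9 - 3*Z + 2*Z²) (q(Z) = -2 + (Z + 23)*(Z + (-9 - 4*Z + 2*Z²)) = -2 + (23 + Z)*(-9 - 3*Z + 2*Z²))
A = 0 (A = -1*0*(-4) = 0*(-4) = 0)
(A + q(23))*473 = (0 + (-209 - 78*23 + 2*23³ + 43*23²))*473 = (0 + (-209 - 1794 + 2*12167 + 43*529))*473 = (0 + (-209 - 1794 + 24334 + 22747))*473 = (0 + 45078)*473 = 45078*473 = 21321894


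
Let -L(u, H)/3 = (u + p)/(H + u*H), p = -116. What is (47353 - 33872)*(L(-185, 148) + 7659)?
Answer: 2811718486785/27232 ≈ 1.0325e+8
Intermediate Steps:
L(u, H) = -3*(-116 + u)/(H + H*u) (L(u, H) = -3*(u - 116)/(H + u*H) = -3*(-116 + u)/(H + H*u))
(47353 - 33872)*(L(-185, 148) + 7659) = (47353 - 33872)*(3*(116 - 1*(-185))/(148*(1 - 185)) + 7659) = 13481*(3*(1/148)*(116 + 185)/(-184) + 7659) = 13481*(3*(1/148)*(-1/184)*301 + 7659) = 13481*(-903/27232 + 7659) = 13481*(208568985/27232) = 2811718486785/27232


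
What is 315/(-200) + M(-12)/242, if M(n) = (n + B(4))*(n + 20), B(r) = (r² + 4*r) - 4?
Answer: -5063/4840 ≈ -1.0461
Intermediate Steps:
B(r) = -4 + r² + 4*r
M(n) = (20 + n)*(28 + n) (M(n) = (n + (-4 + 4² + 4*4))*(n + 20) = (n + (-4 + 16 + 16))*(20 + n) = (n + 28)*(20 + n) = (28 + n)*(20 + n) = (20 + n)*(28 + n))
315/(-200) + M(-12)/242 = 315/(-200) + (560 + (-12)² + 48*(-12))/242 = 315*(-1/200) + (560 + 144 - 576)*(1/242) = -63/40 + 128*(1/242) = -63/40 + 64/121 = -5063/4840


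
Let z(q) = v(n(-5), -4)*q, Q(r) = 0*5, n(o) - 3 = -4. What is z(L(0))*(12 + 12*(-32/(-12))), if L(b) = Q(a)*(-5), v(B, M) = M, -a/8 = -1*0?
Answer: 0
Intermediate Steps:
a = 0 (a = -(-8)*0 = -8*0 = 0)
n(o) = -1 (n(o) = 3 - 4 = -1)
Q(r) = 0
L(b) = 0 (L(b) = 0*(-5) = 0)
z(q) = -4*q
z(L(0))*(12 + 12*(-32/(-12))) = (-4*0)*(12 + 12*(-32/(-12))) = 0*(12 + 12*(-32*(-1/12))) = 0*(12 + 12*(8/3)) = 0*(12 + 32) = 0*44 = 0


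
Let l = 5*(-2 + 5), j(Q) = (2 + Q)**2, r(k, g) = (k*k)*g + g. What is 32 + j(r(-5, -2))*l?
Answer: 37532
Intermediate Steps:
r(k, g) = g + g*k**2 (r(k, g) = k**2*g + g = g*k**2 + g = g + g*k**2)
l = 15 (l = 5*3 = 15)
32 + j(r(-5, -2))*l = 32 + (2 - 2*(1 + (-5)**2))**2*15 = 32 + (2 - 2*(1 + 25))**2*15 = 32 + (2 - 2*26)**2*15 = 32 + (2 - 52)**2*15 = 32 + (-50)**2*15 = 32 + 2500*15 = 32 + 37500 = 37532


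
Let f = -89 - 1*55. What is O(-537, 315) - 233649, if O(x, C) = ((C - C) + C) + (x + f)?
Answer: -234015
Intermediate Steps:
f = -144 (f = -89 - 55 = -144)
O(x, C) = -144 + C + x (O(x, C) = ((C - C) + C) + (x - 144) = (0 + C) + (-144 + x) = C + (-144 + x) = -144 + C + x)
O(-537, 315) - 233649 = (-144 + 315 - 537) - 233649 = -366 - 233649 = -234015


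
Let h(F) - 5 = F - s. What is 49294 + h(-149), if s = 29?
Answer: 49121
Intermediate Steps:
h(F) = -24 + F (h(F) = 5 + (F - 1*29) = 5 + (F - 29) = 5 + (-29 + F) = -24 + F)
49294 + h(-149) = 49294 + (-24 - 149) = 49294 - 173 = 49121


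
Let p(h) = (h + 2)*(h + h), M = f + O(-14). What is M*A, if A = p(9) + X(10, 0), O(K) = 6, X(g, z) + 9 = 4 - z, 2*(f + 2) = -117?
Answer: -21037/2 ≈ -10519.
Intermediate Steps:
f = -121/2 (f = -2 + (½)*(-117) = -2 - 117/2 = -121/2 ≈ -60.500)
X(g, z) = -5 - z (X(g, z) = -9 + (4 - z) = -5 - z)
M = -109/2 (M = -121/2 + 6 = -109/2 ≈ -54.500)
p(h) = 2*h*(2 + h) (p(h) = (2 + h)*(2*h) = 2*h*(2 + h))
A = 193 (A = 2*9*(2 + 9) + (-5 - 1*0) = 2*9*11 + (-5 + 0) = 198 - 5 = 193)
M*A = -109/2*193 = -21037/2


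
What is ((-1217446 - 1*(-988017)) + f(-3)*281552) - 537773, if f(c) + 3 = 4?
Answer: -485650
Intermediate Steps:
f(c) = 1 (f(c) = -3 + 4 = 1)
((-1217446 - 1*(-988017)) + f(-3)*281552) - 537773 = ((-1217446 - 1*(-988017)) + 1*281552) - 537773 = ((-1217446 + 988017) + 281552) - 537773 = (-229429 + 281552) - 537773 = 52123 - 537773 = -485650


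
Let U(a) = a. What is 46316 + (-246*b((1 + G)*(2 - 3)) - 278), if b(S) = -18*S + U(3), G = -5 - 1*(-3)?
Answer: 49728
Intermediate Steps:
G = -2 (G = -5 + 3 = -2)
b(S) = 3 - 18*S (b(S) = -18*S + 3 = 3 - 18*S)
46316 + (-246*b((1 + G)*(2 - 3)) - 278) = 46316 + (-246*(3 - 18*(1 - 2)*(2 - 3)) - 278) = 46316 + (-246*(3 - (-18)*(-1)) - 278) = 46316 + (-246*(3 - 18*1) - 278) = 46316 + (-246*(3 - 18) - 278) = 46316 + (-246*(-15) - 278) = 46316 + (3690 - 278) = 46316 + 3412 = 49728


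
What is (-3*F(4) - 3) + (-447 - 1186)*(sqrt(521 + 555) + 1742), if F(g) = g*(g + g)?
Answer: -2844785 - 3266*sqrt(269) ≈ -2.8984e+6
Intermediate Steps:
F(g) = 2*g**2 (F(g) = g*(2*g) = 2*g**2)
(-3*F(4) - 3) + (-447 - 1186)*(sqrt(521 + 555) + 1742) = (-6*4**2 - 3) + (-447 - 1186)*(sqrt(521 + 555) + 1742) = (-6*16 - 3) - 1633*(sqrt(1076) + 1742) = (-3*32 - 3) - 1633*(2*sqrt(269) + 1742) = (-96 - 3) - 1633*(1742 + 2*sqrt(269)) = -99 + (-2844686 - 3266*sqrt(269)) = -2844785 - 3266*sqrt(269)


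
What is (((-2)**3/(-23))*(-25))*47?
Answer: -9400/23 ≈ -408.70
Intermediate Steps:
(((-2)**3/(-23))*(-25))*47 = (-8*(-1/23)*(-25))*47 = ((8/23)*(-25))*47 = -200/23*47 = -9400/23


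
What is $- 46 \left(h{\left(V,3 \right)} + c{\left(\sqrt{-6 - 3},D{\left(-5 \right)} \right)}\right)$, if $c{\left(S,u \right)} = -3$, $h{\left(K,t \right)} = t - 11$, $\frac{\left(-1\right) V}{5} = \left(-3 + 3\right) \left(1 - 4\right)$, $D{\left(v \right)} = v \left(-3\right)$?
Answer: $506$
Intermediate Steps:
$D{\left(v \right)} = - 3 v$
$V = 0$ ($V = - 5 \left(-3 + 3\right) \left(1 - 4\right) = - 5 \cdot 0 \left(-3\right) = \left(-5\right) 0 = 0$)
$h{\left(K,t \right)} = -11 + t$
$- 46 \left(h{\left(V,3 \right)} + c{\left(\sqrt{-6 - 3},D{\left(-5 \right)} \right)}\right) = - 46 \left(\left(-11 + 3\right) - 3\right) = - 46 \left(-8 - 3\right) = \left(-46\right) \left(-11\right) = 506$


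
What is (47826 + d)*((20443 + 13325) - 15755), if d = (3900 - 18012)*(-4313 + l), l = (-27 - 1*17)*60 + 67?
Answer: 1751278943754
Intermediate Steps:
l = -2573 (l = (-27 - 17)*60 + 67 = -44*60 + 67 = -2640 + 67 = -2573)
d = 97175232 (d = (3900 - 18012)*(-4313 - 2573) = -14112*(-6886) = 97175232)
(47826 + d)*((20443 + 13325) - 15755) = (47826 + 97175232)*((20443 + 13325) - 15755) = 97223058*(33768 - 15755) = 97223058*18013 = 1751278943754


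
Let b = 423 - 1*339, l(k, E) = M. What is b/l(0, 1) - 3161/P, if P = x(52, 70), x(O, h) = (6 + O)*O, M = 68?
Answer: 331/1768 ≈ 0.18722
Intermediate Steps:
l(k, E) = 68
b = 84 (b = 423 - 339 = 84)
x(O, h) = O*(6 + O)
P = 3016 (P = 52*(6 + 52) = 52*58 = 3016)
b/l(0, 1) - 3161/P = 84/68 - 3161/3016 = 84*(1/68) - 3161*1/3016 = 21/17 - 109/104 = 331/1768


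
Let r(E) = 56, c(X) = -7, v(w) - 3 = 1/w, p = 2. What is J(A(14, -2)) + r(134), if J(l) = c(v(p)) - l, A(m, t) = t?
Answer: 51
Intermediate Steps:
v(w) = 3 + 1/w
J(l) = -7 - l
J(A(14, -2)) + r(134) = (-7 - 1*(-2)) + 56 = (-7 + 2) + 56 = -5 + 56 = 51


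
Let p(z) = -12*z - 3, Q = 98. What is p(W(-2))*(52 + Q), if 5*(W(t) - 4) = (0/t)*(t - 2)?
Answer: -7650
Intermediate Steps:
W(t) = 4 (W(t) = 4 + ((0/t)*(t - 2))/5 = 4 + (0*(-2 + t))/5 = 4 + (⅕)*0 = 4 + 0 = 4)
p(z) = -3 - 12*z
p(W(-2))*(52 + Q) = (-3 - 12*4)*(52 + 98) = (-3 - 48)*150 = -51*150 = -7650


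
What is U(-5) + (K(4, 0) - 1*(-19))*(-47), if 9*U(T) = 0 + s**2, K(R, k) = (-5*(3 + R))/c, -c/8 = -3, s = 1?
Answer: -59353/72 ≈ -824.35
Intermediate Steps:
c = 24 (c = -8*(-3) = 24)
K(R, k) = -5/8 - 5*R/24 (K(R, k) = -5*(3 + R)/24 = (-15 - 5*R)*(1/24) = -5/8 - 5*R/24)
U(T) = 1/9 (U(T) = (0 + 1**2)/9 = (0 + 1)/9 = (1/9)*1 = 1/9)
U(-5) + (K(4, 0) - 1*(-19))*(-47) = 1/9 + ((-5/8 - 5/24*4) - 1*(-19))*(-47) = 1/9 + ((-5/8 - 5/6) + 19)*(-47) = 1/9 + (-35/24 + 19)*(-47) = 1/9 + (421/24)*(-47) = 1/9 - 19787/24 = -59353/72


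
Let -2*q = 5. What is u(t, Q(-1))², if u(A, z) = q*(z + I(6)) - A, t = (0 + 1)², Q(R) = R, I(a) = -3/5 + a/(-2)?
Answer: 441/4 ≈ 110.25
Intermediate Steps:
q = -5/2 (q = -½*5 = -5/2 ≈ -2.5000)
I(a) = -⅗ - a/2 (I(a) = -3*⅕ + a*(-½) = -⅗ - a/2)
t = 1 (t = 1² = 1)
u(A, z) = 9 - A - 5*z/2 (u(A, z) = -5*(z + (-⅗ - ½*6))/2 - A = -5*(z + (-⅗ - 3))/2 - A = -5*(z - 18/5)/2 - A = -5*(-18/5 + z)/2 - A = (9 - 5*z/2) - A = 9 - A - 5*z/2)
u(t, Q(-1))² = (9 - 1*1 - 5/2*(-1))² = (9 - 1 + 5/2)² = (21/2)² = 441/4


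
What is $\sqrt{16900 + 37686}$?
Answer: $7 \sqrt{1114} \approx 233.64$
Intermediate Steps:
$\sqrt{16900 + 37686} = \sqrt{54586} = 7 \sqrt{1114}$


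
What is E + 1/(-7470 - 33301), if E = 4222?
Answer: 172135161/40771 ≈ 4222.0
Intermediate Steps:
E + 1/(-7470 - 33301) = 4222 + 1/(-7470 - 33301) = 4222 + 1/(-40771) = 4222 - 1/40771 = 172135161/40771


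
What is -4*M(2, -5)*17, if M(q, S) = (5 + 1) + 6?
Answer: -816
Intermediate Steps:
M(q, S) = 12 (M(q, S) = 6 + 6 = 12)
-4*M(2, -5)*17 = -4*12*17 = -48*17 = -816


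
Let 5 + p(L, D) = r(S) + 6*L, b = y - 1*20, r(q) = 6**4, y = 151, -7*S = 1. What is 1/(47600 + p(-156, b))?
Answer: 1/47955 ≈ 2.0853e-5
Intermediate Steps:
S = -1/7 (S = -1/7*1 = -1/7 ≈ -0.14286)
r(q) = 1296
b = 131 (b = 151 - 1*20 = 151 - 20 = 131)
p(L, D) = 1291 + 6*L (p(L, D) = -5 + (1296 + 6*L) = 1291 + 6*L)
1/(47600 + p(-156, b)) = 1/(47600 + (1291 + 6*(-156))) = 1/(47600 + (1291 - 936)) = 1/(47600 + 355) = 1/47955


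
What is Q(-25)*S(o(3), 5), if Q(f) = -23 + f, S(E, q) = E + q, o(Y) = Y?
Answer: -384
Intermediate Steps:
Q(-25)*S(o(3), 5) = (-23 - 25)*(3 + 5) = -48*8 = -384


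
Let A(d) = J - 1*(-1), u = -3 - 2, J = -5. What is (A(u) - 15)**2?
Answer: 361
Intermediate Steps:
u = -5
A(d) = -4 (A(d) = -5 - 1*(-1) = -5 + 1 = -4)
(A(u) - 15)**2 = (-4 - 15)**2 = (-19)**2 = 361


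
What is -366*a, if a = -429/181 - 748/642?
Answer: 25059166/19367 ≈ 1293.9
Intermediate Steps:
a = -205403/58101 (a = -429*1/181 - 748*1/642 = -429/181 - 374/321 = -205403/58101 ≈ -3.5353)
-366*a = -366*(-205403/58101) = 25059166/19367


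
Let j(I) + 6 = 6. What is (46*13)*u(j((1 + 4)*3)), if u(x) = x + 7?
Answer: 4186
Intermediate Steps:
j(I) = 0 (j(I) = -6 + 6 = 0)
u(x) = 7 + x
(46*13)*u(j((1 + 4)*3)) = (46*13)*(7 + 0) = 598*7 = 4186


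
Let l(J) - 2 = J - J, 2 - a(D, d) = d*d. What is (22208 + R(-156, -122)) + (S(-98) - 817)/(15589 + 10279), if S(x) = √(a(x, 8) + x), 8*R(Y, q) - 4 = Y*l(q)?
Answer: 573479809/25868 + I*√10/6467 ≈ 22169.0 + 0.00048899*I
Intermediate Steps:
a(D, d) = 2 - d² (a(D, d) = 2 - d*d = 2 - d²)
l(J) = 2 (l(J) = 2 + (J - J) = 2 + 0 = 2)
R(Y, q) = ½ + Y/4 (R(Y, q) = ½ + (Y*2)/8 = ½ + (2*Y)/8 = ½ + Y/4)
S(x) = √(-62 + x) (S(x) = √((2 - 1*8²) + x) = √((2 - 1*64) + x) = √((2 - 64) + x) = √(-62 + x))
(22208 + R(-156, -122)) + (S(-98) - 817)/(15589 + 10279) = (22208 + (½ + (¼)*(-156))) + (√(-62 - 98) - 817)/(15589 + 10279) = (22208 + (½ - 39)) + (√(-160) - 817)/25868 = (22208 - 77/2) + (4*I*√10 - 817)*(1/25868) = 44339/2 + (-817 + 4*I*√10)*(1/25868) = 44339/2 + (-817/25868 + I*√10/6467) = 573479809/25868 + I*√10/6467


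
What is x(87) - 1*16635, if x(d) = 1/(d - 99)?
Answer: -199621/12 ≈ -16635.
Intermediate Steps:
x(d) = 1/(-99 + d)
x(87) - 1*16635 = 1/(-99 + 87) - 1*16635 = 1/(-12) - 16635 = -1/12 - 16635 = -199621/12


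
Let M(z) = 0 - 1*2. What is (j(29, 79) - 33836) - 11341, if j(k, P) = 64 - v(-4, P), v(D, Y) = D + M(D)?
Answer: -45107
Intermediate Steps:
M(z) = -2 (M(z) = 0 - 2 = -2)
v(D, Y) = -2 + D (v(D, Y) = D - 2 = -2 + D)
j(k, P) = 70 (j(k, P) = 64 - (-2 - 4) = 64 - 1*(-6) = 64 + 6 = 70)
(j(29, 79) - 33836) - 11341 = (70 - 33836) - 11341 = -33766 - 11341 = -45107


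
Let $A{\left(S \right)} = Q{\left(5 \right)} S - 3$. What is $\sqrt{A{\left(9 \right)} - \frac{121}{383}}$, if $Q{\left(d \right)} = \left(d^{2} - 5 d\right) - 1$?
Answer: $\frac{i \sqrt{1806611}}{383} \approx 3.5094 i$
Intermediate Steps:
$Q{\left(d \right)} = -1 + d^{2} - 5 d$
$A{\left(S \right)} = -3 - S$ ($A{\left(S \right)} = \left(-1 + 5^{2} - 25\right) S - 3 = \left(-1 + 25 - 25\right) S - 3 = - S - 3 = -3 - S$)
$\sqrt{A{\left(9 \right)} - \frac{121}{383}} = \sqrt{\left(-3 - 9\right) - \frac{121}{383}} = \sqrt{-12 - \frac{121}{383}} = \sqrt{- \frac{4717}{383}} = \frac{i \sqrt{1806611}}{383}$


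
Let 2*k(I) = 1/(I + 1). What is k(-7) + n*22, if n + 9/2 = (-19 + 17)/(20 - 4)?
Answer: -611/6 ≈ -101.83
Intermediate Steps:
n = -37/8 (n = -9/2 + (-19 + 17)/(20 - 4) = -9/2 - 2/16 = -9/2 - 2*1/16 = -9/2 - 1/8 = -37/8 ≈ -4.6250)
k(I) = 1/(2*(1 + I)) (k(I) = 1/(2*(I + 1)) = 1/(2*(1 + I)))
k(-7) + n*22 = 1/(2*(1 - 7)) - 37/8*22 = (1/2)/(-6) - 407/4 = (1/2)*(-1/6) - 407/4 = -1/12 - 407/4 = -611/6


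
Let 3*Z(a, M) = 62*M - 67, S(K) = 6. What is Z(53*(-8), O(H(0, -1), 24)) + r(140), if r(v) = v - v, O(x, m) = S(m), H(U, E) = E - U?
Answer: 305/3 ≈ 101.67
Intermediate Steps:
O(x, m) = 6
r(v) = 0
Z(a, M) = -67/3 + 62*M/3 (Z(a, M) = (62*M - 67)/3 = (-67 + 62*M)/3 = -67/3 + 62*M/3)
Z(53*(-8), O(H(0, -1), 24)) + r(140) = (-67/3 + (62/3)*6) + 0 = (-67/3 + 124) + 0 = 305/3 + 0 = 305/3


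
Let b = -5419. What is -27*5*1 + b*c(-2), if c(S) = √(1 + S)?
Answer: -135 - 5419*I ≈ -135.0 - 5419.0*I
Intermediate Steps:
-27*5*1 + b*c(-2) = -27*5*1 - 5419*√(1 - 2) = -135*1 - 5419*I = -135 - 5419*I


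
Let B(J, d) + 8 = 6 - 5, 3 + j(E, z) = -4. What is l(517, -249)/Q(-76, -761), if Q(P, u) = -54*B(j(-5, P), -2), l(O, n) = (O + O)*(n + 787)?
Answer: 278146/189 ≈ 1471.7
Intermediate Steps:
j(E, z) = -7 (j(E, z) = -3 - 4 = -7)
B(J, d) = -7 (B(J, d) = -8 + (6 - 5) = -8 + 1 = -7)
l(O, n) = 2*O*(787 + n) (l(O, n) = (2*O)*(787 + n) = 2*O*(787 + n))
Q(P, u) = 378 (Q(P, u) = -54*(-7) = 378)
l(517, -249)/Q(-76, -761) = (2*517*(787 - 249))/378 = (2*517*538)*(1/378) = 556292*(1/378) = 278146/189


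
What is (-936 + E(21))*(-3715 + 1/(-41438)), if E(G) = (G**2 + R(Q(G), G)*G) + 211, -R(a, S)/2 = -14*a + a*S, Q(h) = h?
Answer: 497079270159/20719 ≈ 2.3991e+7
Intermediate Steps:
R(a, S) = 28*a - 2*S*a (R(a, S) = -2*(-14*a + a*S) = -2*(-14*a + S*a) = 28*a - 2*S*a)
E(G) = 211 + G**2 + 2*G**2*(14 - G) (E(G) = (G**2 + (2*G*(14 - G))*G) + 211 = (G**2 + 2*G**2*(14 - G)) + 211 = 211 + G**2 + 2*G**2*(14 - G))
(-936 + E(21))*(-3715 + 1/(-41438)) = (-936 + (211 - 2*21**3 + 29*21**2))*(-3715 + 1/(-41438)) = (-936 + (211 - 2*9261 + 29*441))*(-3715 - 1/41438) = (-936 + (211 - 18522 + 12789))*(-153942171/41438) = (-936 - 5522)*(-153942171/41438) = -6458*(-153942171/41438) = 497079270159/20719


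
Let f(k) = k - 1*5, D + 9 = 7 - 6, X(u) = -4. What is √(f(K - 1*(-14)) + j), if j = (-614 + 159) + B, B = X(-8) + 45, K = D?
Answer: I*√413 ≈ 20.322*I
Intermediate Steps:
D = -8 (D = -9 + (7 - 6) = -9 + 1 = -8)
K = -8
f(k) = -5 + k (f(k) = k - 5 = -5 + k)
B = 41 (B = -4 + 45 = 41)
j = -414 (j = (-614 + 159) + 41 = -455 + 41 = -414)
√(f(K - 1*(-14)) + j) = √((-5 + (-8 - 1*(-14))) - 414) = √((-5 + (-8 + 14)) - 414) = √((-5 + 6) - 414) = √(1 - 414) = √(-413) = I*√413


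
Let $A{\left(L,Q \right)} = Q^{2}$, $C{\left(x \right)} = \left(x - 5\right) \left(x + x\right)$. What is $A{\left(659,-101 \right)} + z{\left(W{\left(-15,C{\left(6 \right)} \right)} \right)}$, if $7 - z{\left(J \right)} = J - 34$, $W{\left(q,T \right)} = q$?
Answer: $10257$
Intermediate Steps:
$C{\left(x \right)} = 2 x \left(-5 + x\right)$ ($C{\left(x \right)} = \left(-5 + x\right) 2 x = 2 x \left(-5 + x\right)$)
$z{\left(J \right)} = 41 - J$ ($z{\left(J \right)} = 7 - \left(J - 34\right) = 7 - \left(-34 + J\right) = 41 - J$)
$A{\left(659,-101 \right)} + z{\left(W{\left(-15,C{\left(6 \right)} \right)} \right)} = \left(-101\right)^{2} + \left(41 - -15\right) = 10201 + \left(41 + 15\right) = 10201 + 56 = 10257$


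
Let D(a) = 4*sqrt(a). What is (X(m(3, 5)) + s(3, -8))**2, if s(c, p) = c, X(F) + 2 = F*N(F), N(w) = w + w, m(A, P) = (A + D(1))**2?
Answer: 23068809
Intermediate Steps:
m(A, P) = (4 + A)**2 (m(A, P) = (A + 4*sqrt(1))**2 = (A + 4*1)**2 = (A + 4)**2 = (4 + A)**2)
N(w) = 2*w
X(F) = -2 + 2*F**2 (X(F) = -2 + F*(2*F) = -2 + 2*F**2)
(X(m(3, 5)) + s(3, -8))**2 = ((-2 + 2*((4 + 3)**2)**2) + 3)**2 = ((-2 + 2*(7**2)**2) + 3)**2 = ((-2 + 2*49**2) + 3)**2 = ((-2 + 2*2401) + 3)**2 = ((-2 + 4802) + 3)**2 = (4800 + 3)**2 = 4803**2 = 23068809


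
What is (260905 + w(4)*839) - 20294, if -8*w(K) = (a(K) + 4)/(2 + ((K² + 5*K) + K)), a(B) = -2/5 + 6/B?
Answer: 269470057/1120 ≈ 2.4060e+5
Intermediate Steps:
a(B) = -⅖ + 6/B (a(B) = -2*⅕ + 6/B = -⅖ + 6/B)
w(K) = -(18/5 + 6/K)/(8*(2 + K² + 6*K)) (w(K) = -((-⅖ + 6/K) + 4)/(8*(2 + ((K² + 5*K) + K))) = -(18/5 + 6/K)/(8*(2 + (K² + 6*K))) = -(18/5 + 6/K)/(8*(2 + K² + 6*K)))
(260905 + w(4)*839) - 20294 = (260905 + ((3/20)*(-5 - 3*4)/(4*(2 + 4² + 6*4)))*839) - 20294 = (260905 + ((3/20)*(¼)*(-5 - 12)/(2 + 16 + 24))*839) - 20294 = (260905 + ((3/20)*(¼)*(-17)/42)*839) - 20294 = (260905 + ((3/20)*(¼)*(1/42)*(-17))*839) - 20294 = (260905 - 17/1120*839) - 20294 = (260905 - 14263/1120) - 20294 = 292199337/1120 - 20294 = 269470057/1120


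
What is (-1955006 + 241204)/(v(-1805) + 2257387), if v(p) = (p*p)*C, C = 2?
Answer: -1713802/8773437 ≈ -0.19534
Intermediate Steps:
v(p) = 2*p² (v(p) = (p*p)*2 = p²*2 = 2*p²)
(-1955006 + 241204)/(v(-1805) + 2257387) = (-1955006 + 241204)/(2*(-1805)² + 2257387) = -1713802/(2*3258025 + 2257387) = -1713802/(6516050 + 2257387) = -1713802/8773437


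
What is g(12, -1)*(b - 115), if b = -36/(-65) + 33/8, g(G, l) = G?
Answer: -172101/130 ≈ -1323.9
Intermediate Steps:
b = 2433/520 (b = -36*(-1/65) + 33*(⅛) = 36/65 + 33/8 = 2433/520 ≈ 4.6788)
g(12, -1)*(b - 115) = 12*(2433/520 - 115) = 12*(-57367/520) = -172101/130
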